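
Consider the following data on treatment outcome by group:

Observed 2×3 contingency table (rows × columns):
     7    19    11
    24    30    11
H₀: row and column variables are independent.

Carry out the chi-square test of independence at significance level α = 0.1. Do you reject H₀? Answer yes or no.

reject H₀: no

Row totals [37, 65], col totals [31, 49, 22], n=102
χ² = (7−11.25)²/11.25 + (19−17.77)²/17.77 + (11−7.98)²/7.98 + (24−19.75)²/19.75 + (30−31.23)²/31.23 + (11−14.02)²/14.02 = 4.4403
df = 2
p-value (upper-tail) = 0.10859
At α=0.1: p ≥ α → fail to reject H₀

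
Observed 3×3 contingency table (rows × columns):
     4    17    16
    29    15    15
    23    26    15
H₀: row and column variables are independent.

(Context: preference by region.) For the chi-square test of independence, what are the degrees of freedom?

df = (r−1)(c−1) = (3−1)·(3−1) = 4

degrees of freedom = 4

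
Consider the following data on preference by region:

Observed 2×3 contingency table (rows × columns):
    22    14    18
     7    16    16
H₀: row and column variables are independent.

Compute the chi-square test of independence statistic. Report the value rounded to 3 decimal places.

test statistic = 5.740

Row totals [54, 39], col totals [29, 30, 34], n=93
χ² = (22−16.84)²/16.84 + (14−17.42)²/17.42 + (18−19.74)²/19.74 + (7−12.16)²/12.16 + (16−12.58)²/12.58 + (16−14.26)²/14.26 = 5.7396
df = 2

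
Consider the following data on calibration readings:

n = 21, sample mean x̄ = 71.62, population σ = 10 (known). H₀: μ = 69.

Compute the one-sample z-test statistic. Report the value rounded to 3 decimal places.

test statistic = 1.201

SE = σ/√n = 10/√21 = 2.1822
z = (x̄−μ₀)/SE = (71.62−69)/2.1822 = 1.2006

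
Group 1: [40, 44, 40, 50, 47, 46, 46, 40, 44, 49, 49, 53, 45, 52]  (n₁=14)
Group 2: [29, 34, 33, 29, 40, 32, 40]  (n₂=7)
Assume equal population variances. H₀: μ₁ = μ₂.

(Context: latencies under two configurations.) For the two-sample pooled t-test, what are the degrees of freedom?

degrees of freedom = 19

df = n₁ + n₂ − 2 = 14 + 7 − 2 = 19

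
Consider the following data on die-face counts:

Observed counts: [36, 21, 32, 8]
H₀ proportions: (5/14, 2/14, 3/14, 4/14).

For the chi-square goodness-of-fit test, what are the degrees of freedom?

df = k − 1 = 4 − 1 = 3

degrees of freedom = 3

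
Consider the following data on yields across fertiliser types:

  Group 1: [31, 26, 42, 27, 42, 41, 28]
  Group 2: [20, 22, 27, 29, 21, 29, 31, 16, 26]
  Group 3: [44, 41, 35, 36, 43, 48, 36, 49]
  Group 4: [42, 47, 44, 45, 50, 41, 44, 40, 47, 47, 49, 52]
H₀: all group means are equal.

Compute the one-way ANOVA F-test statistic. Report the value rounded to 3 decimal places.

Group means [33.86, 24.56, 41.50, 45.67], grand mean 37.167
SSB = Σnᵢ(x̄ᵢ−x̄)² = 2525.254; SSW = ΣΣ(x−x̄ᵢ)² = 895.746
MSB = 2525.254/3 = 841.7513; MSW = 895.746/32 = 27.9921
F = MSB/MSW = 30.0711
df = (3, 32)

test statistic = 30.071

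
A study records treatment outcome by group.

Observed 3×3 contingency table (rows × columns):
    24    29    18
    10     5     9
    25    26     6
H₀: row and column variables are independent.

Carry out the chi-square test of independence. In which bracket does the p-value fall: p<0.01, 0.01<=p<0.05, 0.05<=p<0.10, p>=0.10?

p-value bracket: 0.01<=p<0.05

Row totals [71, 24, 57], col totals [59, 60, 33], n=152
χ² = (24−27.56)²/27.56 + (29−28.03)²/28.03 + (18−15.41)²/15.41 + (10−9.32)²/9.32 + (5−9.47)²/9.47 + (9−5.21)²/5.21 + (25−22.12)²/22.12 + (26−22.50)²/22.50 + (6−12.38)²/12.38 = 10.0481
df = 4
p-value (upper-tail) = 0.03963
→ bracket: 0.01<=p<0.05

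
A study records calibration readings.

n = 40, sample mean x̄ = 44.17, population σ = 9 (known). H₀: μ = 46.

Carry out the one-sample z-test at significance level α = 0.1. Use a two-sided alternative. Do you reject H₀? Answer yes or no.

reject H₀: no

SE = σ/√n = 9/√40 = 1.4230
z = (x̄−μ₀)/SE = (44.17−46)/1.4230 = -1.2860
p-value (two-sided) = 0.19845
At α=0.1: p ≥ α → fail to reject H₀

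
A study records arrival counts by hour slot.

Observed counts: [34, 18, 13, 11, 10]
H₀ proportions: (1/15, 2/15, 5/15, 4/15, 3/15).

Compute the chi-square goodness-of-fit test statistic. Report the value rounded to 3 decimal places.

n = 86; E_i = n·p_i = [5.73, 11.47, 28.67, 22.93, 17.20]
χ² = (34−5.73)²/5.73 + (18−11.47)²/11.47 + (13−28.67)²/28.67 + (11−22.93)²/22.93 + (10−17.20)²/17.20 = 160.8692
df = 4

test statistic = 160.869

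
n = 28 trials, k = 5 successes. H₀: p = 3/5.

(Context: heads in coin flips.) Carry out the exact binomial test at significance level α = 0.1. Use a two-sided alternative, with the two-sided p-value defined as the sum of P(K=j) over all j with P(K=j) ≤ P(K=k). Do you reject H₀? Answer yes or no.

reject H₀: yes

Exact binomial: n=28, k=5, p₀=3/5=0.6000
P(X=j) = C(n,j)·p₀^j·(1−p₀)^(n−j); p = Σ P(X=j) over j with P(X=j) ≤ P(X=5)
p-value (two-sided) = 0.00001
At α=0.1: p < α → reject H₀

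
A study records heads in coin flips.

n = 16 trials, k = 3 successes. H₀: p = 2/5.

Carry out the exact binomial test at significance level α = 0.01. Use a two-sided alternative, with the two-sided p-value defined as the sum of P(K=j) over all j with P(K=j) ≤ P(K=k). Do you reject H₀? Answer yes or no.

Exact binomial: n=16, k=3, p₀=2/5=0.4000
P(X=j) = C(n,j)·p₀^j·(1−p₀)^(n−j); p = Σ P(X=j) over j with P(X=j) ≤ P(X=3)
p-value (two-sided) = 0.12347
At α=0.01: p ≥ α → fail to reject H₀

reject H₀: no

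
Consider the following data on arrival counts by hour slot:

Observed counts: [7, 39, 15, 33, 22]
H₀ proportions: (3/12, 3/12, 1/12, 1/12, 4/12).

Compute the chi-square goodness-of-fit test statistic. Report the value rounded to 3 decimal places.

n = 116; E_i = n·p_i = [29.00, 29.00, 9.67, 9.67, 38.67]
χ² = (7−29.00)²/29.00 + (39−29.00)²/29.00 + (15−9.67)²/9.67 + (33−9.67)²/9.67 + (22−38.67)²/38.67 = 86.5862
df = 4

test statistic = 86.586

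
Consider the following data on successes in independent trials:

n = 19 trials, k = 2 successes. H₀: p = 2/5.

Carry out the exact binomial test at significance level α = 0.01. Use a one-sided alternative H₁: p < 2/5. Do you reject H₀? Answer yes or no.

reject H₀: yes

Exact binomial: n=19, k=2, p₀=2/5=0.4000
P(X≤2) from Σ C(n,i)·p₀^i·(1−p₀)^(n−i)
p-value (one-sided, H₁ less) = 0.00546
At α=0.01: p < α → reject H₀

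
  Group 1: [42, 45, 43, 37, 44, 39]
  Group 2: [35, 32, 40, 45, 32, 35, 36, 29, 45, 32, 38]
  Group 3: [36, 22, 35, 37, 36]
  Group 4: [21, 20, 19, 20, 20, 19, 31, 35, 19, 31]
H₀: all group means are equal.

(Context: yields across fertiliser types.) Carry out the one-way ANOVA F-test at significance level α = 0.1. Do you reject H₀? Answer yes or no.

reject H₀: yes

Group means [41.67, 36.27, 33.20, 23.50], grand mean 32.812
SSB = Σnᵢ(x̄ᵢ−x̄)² = 1470.060; SSW = ΣΣ(x−x̄ᵢ)² = 834.815
MSB = 1470.060/3 = 490.0199; MSW = 834.815/28 = 29.8148
F = MSB/MSW = 16.4354
df = (3, 28)
p-value (upper-tail) = 0.00000
At α=0.1: p < α → reject H₀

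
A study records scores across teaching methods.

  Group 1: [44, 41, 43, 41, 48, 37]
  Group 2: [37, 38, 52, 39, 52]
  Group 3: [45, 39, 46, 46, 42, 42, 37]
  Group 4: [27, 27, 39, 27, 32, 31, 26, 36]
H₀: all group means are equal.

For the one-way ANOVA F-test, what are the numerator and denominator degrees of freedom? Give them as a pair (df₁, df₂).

degrees of freedom = [3, 22]

k = 4 groups, N = 26 total
df = (k−1, N−k) = (4−1, 26−4) = (3, 22)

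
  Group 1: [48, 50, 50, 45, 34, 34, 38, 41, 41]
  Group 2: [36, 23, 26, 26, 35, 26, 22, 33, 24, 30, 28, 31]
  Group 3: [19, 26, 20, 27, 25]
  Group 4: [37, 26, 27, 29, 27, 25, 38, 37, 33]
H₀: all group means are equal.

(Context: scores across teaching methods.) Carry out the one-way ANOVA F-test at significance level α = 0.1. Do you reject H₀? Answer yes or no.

reject H₀: yes

Group means [42.33, 28.33, 23.40, 31.00], grand mean 31.914
SSB = Σnᵢ(x̄ᵢ−x̄)² = 1500.876; SSW = ΣΣ(x−x̄ᵢ)² = 831.867
MSB = 1500.876/3 = 500.2921; MSW = 831.867/31 = 26.8344
F = MSB/MSW = 18.6437
df = (3, 31)
p-value (upper-tail) = 0.00000
At α=0.1: p < α → reject H₀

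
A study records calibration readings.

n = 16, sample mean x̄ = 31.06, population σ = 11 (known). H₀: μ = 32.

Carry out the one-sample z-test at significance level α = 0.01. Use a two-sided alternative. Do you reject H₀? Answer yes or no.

reject H₀: no

SE = σ/√n = 11/√16 = 2.7500
z = (x̄−μ₀)/SE = (31.06−32)/2.7500 = -0.3418
p-value (two-sided) = 0.73249
At α=0.01: p ≥ α → fail to reject H₀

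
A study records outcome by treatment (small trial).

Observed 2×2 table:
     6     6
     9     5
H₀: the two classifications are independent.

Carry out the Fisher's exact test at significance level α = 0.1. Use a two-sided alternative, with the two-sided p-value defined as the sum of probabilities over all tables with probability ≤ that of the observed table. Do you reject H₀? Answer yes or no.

reject H₀: no

Margins: r₁=12, r₂=14, c₁=15, c₂=11, n=26
p_obs = C(12,6)·C(14,9)/C(26,15); sum pmf over tables with pmf ≤ p_obs
p-value (two-sided) = 0.69217
At α=0.1: p ≥ α → fail to reject H₀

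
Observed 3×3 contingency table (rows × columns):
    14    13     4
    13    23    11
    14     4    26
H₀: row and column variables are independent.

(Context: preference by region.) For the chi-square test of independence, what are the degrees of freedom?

degrees of freedom = 4

df = (r−1)(c−1) = (3−1)·(3−1) = 4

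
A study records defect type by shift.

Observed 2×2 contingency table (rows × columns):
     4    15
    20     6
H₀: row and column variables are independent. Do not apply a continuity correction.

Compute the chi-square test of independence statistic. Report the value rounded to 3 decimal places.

test statistic = 13.768

Row totals [19, 26], col totals [24, 21], n=45
χ² = (4−10.13)²/10.13 + (15−8.87)²/8.87 + (20−13.87)²/13.87 + (6−12.13)²/12.13 = 13.7681
df = 1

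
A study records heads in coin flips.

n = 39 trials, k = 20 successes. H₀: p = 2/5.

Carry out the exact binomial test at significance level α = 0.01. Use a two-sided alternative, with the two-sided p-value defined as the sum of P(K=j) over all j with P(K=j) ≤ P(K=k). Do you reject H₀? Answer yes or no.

Exact binomial: n=39, k=20, p₀=2/5=0.4000
P(X=j) = C(n,j)·p₀^j·(1−p₀)^(n−j); p = Σ P(X=j) over j with P(X=j) ≤ P(X=20)
p-value (two-sided) = 0.19028
At α=0.01: p ≥ α → fail to reject H₀

reject H₀: no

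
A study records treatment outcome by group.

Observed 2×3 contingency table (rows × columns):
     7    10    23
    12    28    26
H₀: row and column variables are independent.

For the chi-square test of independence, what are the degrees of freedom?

degrees of freedom = 2

df = (r−1)(c−1) = (2−1)·(3−1) = 2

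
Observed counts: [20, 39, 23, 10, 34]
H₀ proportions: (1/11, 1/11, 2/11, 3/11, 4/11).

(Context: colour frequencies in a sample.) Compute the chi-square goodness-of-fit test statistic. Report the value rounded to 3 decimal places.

test statistic = 92.938

n = 126; E_i = n·p_i = [11.45, 11.45, 22.91, 34.36, 45.82]
χ² = (20−11.45)²/11.45 + (39−11.45)²/11.45 + (23−22.91)²/22.91 + (10−34.36)²/34.36 + (34−45.82)²/45.82 = 92.9378
df = 4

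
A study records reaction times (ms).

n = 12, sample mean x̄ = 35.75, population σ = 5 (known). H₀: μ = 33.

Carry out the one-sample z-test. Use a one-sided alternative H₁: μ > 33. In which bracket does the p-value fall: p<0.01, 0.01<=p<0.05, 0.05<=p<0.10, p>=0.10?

p-value bracket: 0.01<=p<0.05

SE = σ/√n = 5/√12 = 1.4434
z = (x̄−μ₀)/SE = (35.75−33)/1.4434 = 1.9053
p-value (one-sided, H₁ greater) = 0.02837
→ bracket: 0.01<=p<0.05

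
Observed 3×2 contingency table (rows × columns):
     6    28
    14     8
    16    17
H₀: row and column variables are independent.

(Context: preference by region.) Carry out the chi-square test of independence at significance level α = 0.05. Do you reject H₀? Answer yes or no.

Row totals [34, 22, 33], col totals [36, 53], n=89
χ² = (6−13.75)²/13.75 + (28−20.25)²/20.25 + (14−8.90)²/8.90 + (8−13.10)²/13.10 + (16−13.35)²/13.35 + (17−19.65)²/19.65 = 13.1340
df = 2
p-value (upper-tail) = 0.00141
At α=0.05: p < α → reject H₀

reject H₀: yes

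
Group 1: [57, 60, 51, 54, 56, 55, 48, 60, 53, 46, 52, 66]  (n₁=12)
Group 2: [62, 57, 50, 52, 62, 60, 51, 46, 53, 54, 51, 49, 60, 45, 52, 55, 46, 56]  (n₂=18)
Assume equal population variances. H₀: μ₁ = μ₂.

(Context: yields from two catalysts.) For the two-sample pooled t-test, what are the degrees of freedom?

df = n₁ + n₂ − 2 = 12 + 18 − 2 = 28

degrees of freedom = 28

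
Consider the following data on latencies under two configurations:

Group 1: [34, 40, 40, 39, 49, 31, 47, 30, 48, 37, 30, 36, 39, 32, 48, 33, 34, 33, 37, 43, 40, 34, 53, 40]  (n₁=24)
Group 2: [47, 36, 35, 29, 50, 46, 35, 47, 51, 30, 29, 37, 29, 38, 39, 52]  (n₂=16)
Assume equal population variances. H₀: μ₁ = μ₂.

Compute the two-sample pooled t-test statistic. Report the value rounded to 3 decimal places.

test statistic = -0.319

x̄₁=38.625, s₁=6.520, n₁=24
x̄₂=39.375, s₂=8.310, n₂=16
s_p² = [23·6.520² + 15·8.310²]/38 = 52.9836
SE = √(s_p²·(1/24+1/16)) = 2.3493
t = (38.625−39.375)/2.3493 = -0.3192
df = 38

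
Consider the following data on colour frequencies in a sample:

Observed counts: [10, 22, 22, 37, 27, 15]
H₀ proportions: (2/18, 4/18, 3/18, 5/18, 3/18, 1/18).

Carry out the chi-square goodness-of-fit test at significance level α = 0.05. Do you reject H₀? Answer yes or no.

n = 133; E_i = n·p_i = [14.78, 29.56, 22.17, 36.94, 22.17, 7.39]
χ² = (10−14.78)²/14.78 + (22−29.56)²/29.56 + (22−22.17)²/22.17 + (37−36.94)²/36.94 + (27−22.17)²/22.17 + (15−7.39)²/7.39 = 12.3714
df = 5
p-value (upper-tail) = 0.03004
At α=0.05: p < α → reject H₀

reject H₀: yes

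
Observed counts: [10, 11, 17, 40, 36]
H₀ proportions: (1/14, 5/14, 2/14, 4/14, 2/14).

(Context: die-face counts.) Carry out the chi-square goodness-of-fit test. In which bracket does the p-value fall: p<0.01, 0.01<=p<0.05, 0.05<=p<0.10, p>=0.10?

p-value bracket: p<0.01

n = 114; E_i = n·p_i = [8.14, 40.71, 16.29, 32.57, 16.29]
χ² = (10−8.14)²/8.14 + (11−40.71)²/40.71 + (17−16.29)²/16.29 + (40−32.57)²/32.57 + (36−16.29)²/16.29 = 47.7000
df = 4
p-value (upper-tail) = 0.00000
→ bracket: p<0.01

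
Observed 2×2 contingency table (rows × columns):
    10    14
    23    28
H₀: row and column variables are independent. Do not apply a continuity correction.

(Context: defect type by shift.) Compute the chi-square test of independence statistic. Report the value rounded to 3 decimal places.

test statistic = 0.078

Row totals [24, 51], col totals [33, 42], n=75
χ² = (10−10.56)²/10.56 + (14−13.44)²/13.44 + (23−22.44)²/22.44 + (28−28.56)²/28.56 = 0.0780
df = 1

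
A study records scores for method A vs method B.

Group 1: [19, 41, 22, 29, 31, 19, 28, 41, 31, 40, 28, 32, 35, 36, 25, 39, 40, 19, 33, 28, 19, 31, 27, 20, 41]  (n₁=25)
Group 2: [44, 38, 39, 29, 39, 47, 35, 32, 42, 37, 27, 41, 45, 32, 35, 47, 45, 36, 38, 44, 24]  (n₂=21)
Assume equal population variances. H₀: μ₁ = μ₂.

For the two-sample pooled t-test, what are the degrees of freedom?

degrees of freedom = 44

df = n₁ + n₂ − 2 = 25 + 21 − 2 = 44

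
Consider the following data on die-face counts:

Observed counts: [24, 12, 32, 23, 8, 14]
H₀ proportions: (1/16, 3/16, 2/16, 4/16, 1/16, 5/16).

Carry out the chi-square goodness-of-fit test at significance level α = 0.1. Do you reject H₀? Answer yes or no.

n = 113; E_i = n·p_i = [7.06, 21.19, 14.12, 28.25, 7.06, 35.31]
χ² = (24−7.06)²/7.06 + (12−21.19)²/21.19 + (32−14.12)²/14.12 + (23−28.25)²/28.25 + (8−7.06)²/7.06 + (14−35.31)²/35.31 = 81.1876
df = 5
p-value (upper-tail) = 0.00000
At α=0.1: p < α → reject H₀

reject H₀: yes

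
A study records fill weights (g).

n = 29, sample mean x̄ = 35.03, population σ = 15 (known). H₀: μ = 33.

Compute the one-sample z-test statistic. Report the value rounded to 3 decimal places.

SE = σ/√n = 15/√29 = 2.7854
z = (x̄−μ₀)/SE = (35.03−33)/2.7854 = 0.7288

test statistic = 0.729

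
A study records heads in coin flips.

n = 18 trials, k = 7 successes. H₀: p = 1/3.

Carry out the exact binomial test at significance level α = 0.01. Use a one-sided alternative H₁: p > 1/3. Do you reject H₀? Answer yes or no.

reject H₀: no

Exact binomial: n=18, k=7, p₀=1/3=0.3333
P(X≥7) from Σ C(n,i)·p₀^i·(1−p₀)^(n−i)
p-value (one-sided, H₁ greater) = 0.39149
At α=0.01: p ≥ α → fail to reject H₀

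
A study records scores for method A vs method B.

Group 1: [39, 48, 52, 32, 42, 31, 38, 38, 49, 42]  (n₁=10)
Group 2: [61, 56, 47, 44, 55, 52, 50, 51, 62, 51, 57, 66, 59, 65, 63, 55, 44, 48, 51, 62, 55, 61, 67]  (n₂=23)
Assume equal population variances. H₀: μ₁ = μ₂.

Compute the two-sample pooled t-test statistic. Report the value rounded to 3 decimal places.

test statistic = -5.587

x̄₁=41.100, s₁=6.983, n₁=10
x̄₂=55.739, s₂=6.890, n₂=23
s_p² = [9·6.983² + 22·6.890²]/31 = 47.8495
SE = √(s_p²·(1/10+1/23)) = 2.6202
t = (41.100−55.739)/2.6202 = -5.5871
df = 31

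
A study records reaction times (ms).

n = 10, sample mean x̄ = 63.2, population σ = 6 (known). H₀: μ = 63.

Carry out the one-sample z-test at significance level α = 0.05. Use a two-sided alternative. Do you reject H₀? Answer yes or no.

SE = σ/√n = 6/√10 = 1.8974
z = (x̄−μ₀)/SE = (63.2−63)/1.8974 = 0.1054
p-value (two-sided) = 0.91605
At α=0.05: p ≥ α → fail to reject H₀

reject H₀: no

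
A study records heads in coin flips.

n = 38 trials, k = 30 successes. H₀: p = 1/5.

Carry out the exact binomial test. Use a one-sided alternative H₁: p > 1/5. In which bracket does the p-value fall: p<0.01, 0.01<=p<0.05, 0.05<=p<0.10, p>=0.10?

Exact binomial: n=38, k=30, p₀=1/5=0.2000
P(X≥30) from Σ C(n,i)·p₀^i·(1−p₀)^(n−i)
p-value (one-sided, H₁ greater) = 0.00000
→ bracket: p<0.01

p-value bracket: p<0.01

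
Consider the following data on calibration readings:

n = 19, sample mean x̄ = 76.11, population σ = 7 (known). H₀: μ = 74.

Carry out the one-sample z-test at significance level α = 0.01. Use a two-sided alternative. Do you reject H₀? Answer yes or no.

reject H₀: no

SE = σ/√n = 7/√19 = 1.6059
z = (x̄−μ₀)/SE = (76.11−74)/1.6059 = 1.3139
p-value (two-sided) = 0.18888
At α=0.01: p ≥ α → fail to reject H₀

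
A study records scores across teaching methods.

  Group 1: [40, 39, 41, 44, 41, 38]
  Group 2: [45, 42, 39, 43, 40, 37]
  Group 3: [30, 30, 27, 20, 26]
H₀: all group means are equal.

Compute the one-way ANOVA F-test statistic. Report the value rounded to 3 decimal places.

Group means [40.50, 41.00, 26.60], grand mean 36.588
SSB = Σnᵢ(x̄ᵢ−x̄)² = 707.418; SSW = ΣΣ(x−x̄ᵢ)² = 130.700
MSB = 707.418/2 = 353.7088; MSW = 130.700/14 = 9.3357
F = MSB/MSW = 37.8877
df = (2, 14)

test statistic = 37.888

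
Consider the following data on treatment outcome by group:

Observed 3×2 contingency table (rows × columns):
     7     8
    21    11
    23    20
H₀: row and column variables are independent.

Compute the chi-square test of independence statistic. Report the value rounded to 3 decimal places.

test statistic = 1.834

Row totals [15, 32, 43], col totals [51, 39], n=90
χ² = (7−8.50)²/8.50 + (8−6.50)²/6.50 + (21−18.13)²/18.13 + (11−13.87)²/13.87 + (23−24.37)²/24.37 + (20−18.63)²/18.63 = 1.8336
df = 2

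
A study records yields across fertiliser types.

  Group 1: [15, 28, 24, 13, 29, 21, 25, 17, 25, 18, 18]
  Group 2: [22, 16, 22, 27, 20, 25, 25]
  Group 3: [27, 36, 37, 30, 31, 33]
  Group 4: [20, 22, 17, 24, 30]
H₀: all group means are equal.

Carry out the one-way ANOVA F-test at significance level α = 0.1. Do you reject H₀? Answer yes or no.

reject H₀: yes

Group means [21.18, 22.43, 32.33, 22.60], grand mean 24.034
SSB = Σnᵢ(x̄ᵢ−x̄)² = 531.082; SSW = ΣΣ(x−x̄ᵢ)² = 535.884
MSB = 531.082/3 = 177.0272; MSW = 535.884/25 = 21.4354
F = MSB/MSW = 8.2587
df = (3, 25)
p-value (upper-tail) = 0.00055
At α=0.1: p < α → reject H₀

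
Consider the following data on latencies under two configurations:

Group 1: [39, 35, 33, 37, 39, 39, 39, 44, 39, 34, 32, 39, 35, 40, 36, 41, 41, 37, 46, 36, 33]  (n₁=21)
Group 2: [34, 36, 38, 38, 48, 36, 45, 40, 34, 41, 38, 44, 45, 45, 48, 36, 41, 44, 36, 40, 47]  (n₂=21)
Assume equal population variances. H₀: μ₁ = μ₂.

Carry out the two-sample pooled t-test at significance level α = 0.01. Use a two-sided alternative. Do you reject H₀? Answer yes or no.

x̄₁=37.810, s₁=3.586, n₁=21
x̄₂=40.667, s₂=4.608, n₂=21
s_p² = [20·3.586² + 20·4.608²]/40 = 17.0476
SE = √(s_p²·(1/21+1/21)) = 1.2742
t = (37.810−40.667)/1.2742 = -2.2423
df = 40
p-value (two-sided) = 0.03055
At α=0.01: p ≥ α → fail to reject H₀

reject H₀: no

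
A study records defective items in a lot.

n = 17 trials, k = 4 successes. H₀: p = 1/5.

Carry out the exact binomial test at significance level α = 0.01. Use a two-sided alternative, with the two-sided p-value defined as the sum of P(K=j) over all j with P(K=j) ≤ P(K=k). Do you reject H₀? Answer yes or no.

Exact binomial: n=17, k=4, p₀=1/5=0.2000
P(X=j) = C(n,j)·p₀^j·(1−p₀)^(n−j); p = Σ P(X=j) over j with P(X=j) ≤ P(X=4)
p-value (two-sided) = 0.76075
At α=0.01: p ≥ α → fail to reject H₀

reject H₀: no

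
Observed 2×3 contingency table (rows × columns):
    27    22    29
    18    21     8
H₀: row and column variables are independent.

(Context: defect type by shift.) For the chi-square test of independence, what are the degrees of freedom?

df = (r−1)(c−1) = (2−1)·(3−1) = 2

degrees of freedom = 2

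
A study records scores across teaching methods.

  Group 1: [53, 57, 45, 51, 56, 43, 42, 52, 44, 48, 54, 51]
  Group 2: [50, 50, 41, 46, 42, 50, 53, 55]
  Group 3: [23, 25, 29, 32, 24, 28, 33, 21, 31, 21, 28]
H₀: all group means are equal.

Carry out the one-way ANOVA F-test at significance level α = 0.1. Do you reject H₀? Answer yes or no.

reject H₀: yes

Group means [49.67, 48.38, 26.82], grand mean 41.226
SSB = Σnᵢ(x̄ᵢ−x̄)² = 3547.241; SSW = ΣΣ(x−x̄ᵢ)² = 650.178
MSB = 3547.241/2 = 1773.6207; MSW = 650.178/28 = 23.2206
F = MSB/MSW = 76.3812
df = (2, 28)
p-value (upper-tail) = 0.00000
At α=0.1: p < α → reject H₀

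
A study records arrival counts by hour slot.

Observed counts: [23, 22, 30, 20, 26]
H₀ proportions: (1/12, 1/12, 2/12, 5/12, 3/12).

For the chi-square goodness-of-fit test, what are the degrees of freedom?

degrees of freedom = 4

df = k − 1 = 5 − 1 = 4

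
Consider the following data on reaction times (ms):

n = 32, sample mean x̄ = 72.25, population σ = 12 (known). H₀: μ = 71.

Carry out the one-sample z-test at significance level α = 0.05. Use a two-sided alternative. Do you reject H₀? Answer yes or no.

SE = σ/√n = 12/√32 = 2.1213
z = (x̄−μ₀)/SE = (72.25−71)/2.1213 = 0.5893
p-value (two-sided) = 0.55569
At α=0.05: p ≥ α → fail to reject H₀

reject H₀: no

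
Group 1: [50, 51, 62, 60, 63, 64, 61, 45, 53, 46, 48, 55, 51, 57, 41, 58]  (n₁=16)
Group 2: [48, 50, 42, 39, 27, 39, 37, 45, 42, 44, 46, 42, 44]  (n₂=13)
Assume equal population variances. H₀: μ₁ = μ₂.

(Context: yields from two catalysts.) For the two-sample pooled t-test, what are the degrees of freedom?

df = n₁ + n₂ − 2 = 16 + 13 − 2 = 27

degrees of freedom = 27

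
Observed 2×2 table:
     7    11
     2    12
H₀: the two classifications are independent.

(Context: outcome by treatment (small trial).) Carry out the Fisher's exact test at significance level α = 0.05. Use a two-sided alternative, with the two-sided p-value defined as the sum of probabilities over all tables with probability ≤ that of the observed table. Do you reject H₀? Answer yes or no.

reject H₀: no

Margins: r₁=18, r₂=14, c₁=9, c₂=23, n=32
p_obs = C(18,7)·C(14,2)/C(32,9); sum pmf over tables with pmf ≤ p_obs
p-value (two-sided) = 0.23491
At α=0.05: p ≥ α → fail to reject H₀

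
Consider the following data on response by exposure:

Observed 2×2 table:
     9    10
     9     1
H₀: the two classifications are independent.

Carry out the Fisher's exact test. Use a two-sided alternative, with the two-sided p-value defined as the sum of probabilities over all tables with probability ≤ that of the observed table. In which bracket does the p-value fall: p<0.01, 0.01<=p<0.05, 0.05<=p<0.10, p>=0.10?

Margins: r₁=19, r₂=10, c₁=18, c₂=11, n=29
p_obs = C(19,9)·C(10,9)/C(29,18); sum pmf over tables with pmf ≤ p_obs
p-value (two-sided) = 0.04364
→ bracket: 0.01<=p<0.05

p-value bracket: 0.01<=p<0.05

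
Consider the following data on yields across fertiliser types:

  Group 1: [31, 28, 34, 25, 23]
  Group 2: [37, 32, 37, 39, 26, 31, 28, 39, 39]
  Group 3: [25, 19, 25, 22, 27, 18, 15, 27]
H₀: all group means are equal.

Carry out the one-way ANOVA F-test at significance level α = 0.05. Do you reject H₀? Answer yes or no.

Group means [28.20, 34.22, 22.25], grand mean 28.500
SSB = Σnᵢ(x̄ᵢ−x̄)² = 607.644; SSW = ΣΣ(x−x̄ᵢ)² = 425.856
MSB = 607.644/2 = 303.8222; MSW = 425.856/19 = 22.4135
F = MSB/MSW = 13.5554
df = (2, 19)
p-value (upper-tail) = 0.00022
At α=0.05: p < α → reject H₀

reject H₀: yes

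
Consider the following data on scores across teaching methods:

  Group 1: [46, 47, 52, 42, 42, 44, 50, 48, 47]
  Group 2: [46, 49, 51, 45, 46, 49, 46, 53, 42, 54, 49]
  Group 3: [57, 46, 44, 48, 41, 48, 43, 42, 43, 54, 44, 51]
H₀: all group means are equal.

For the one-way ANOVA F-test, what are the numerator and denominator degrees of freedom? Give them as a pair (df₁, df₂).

degrees of freedom = [2, 29]

k = 3 groups, N = 32 total
df = (k−1, N−k) = (3−1, 32−3) = (2, 29)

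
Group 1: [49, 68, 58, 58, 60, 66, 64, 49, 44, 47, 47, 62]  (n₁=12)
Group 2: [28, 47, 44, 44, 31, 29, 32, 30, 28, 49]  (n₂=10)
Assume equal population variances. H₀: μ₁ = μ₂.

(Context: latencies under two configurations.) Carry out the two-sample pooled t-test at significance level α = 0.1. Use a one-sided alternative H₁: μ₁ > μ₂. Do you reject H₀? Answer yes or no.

reject H₀: yes

x̄₁=56.000, s₁=8.377, n₁=12
x̄₂=36.200, s₂=8.638, n₂=10
s_p² = [11·8.377² + 9·8.638²]/20 = 72.1800
SE = √(s_p²·(1/12+1/10)) = 3.6377
t = (56.000−36.200)/3.6377 = 5.4430
df = 20
p-value (one-sided, H₁ greater) = 0.00001
At α=0.1: p < α → reject H₀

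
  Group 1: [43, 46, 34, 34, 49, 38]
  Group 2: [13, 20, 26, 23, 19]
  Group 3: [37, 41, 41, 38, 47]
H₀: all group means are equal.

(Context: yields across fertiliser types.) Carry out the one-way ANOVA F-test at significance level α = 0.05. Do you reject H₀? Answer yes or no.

reject H₀: yes

Group means [40.67, 20.20, 40.80], grand mean 34.312
SSB = Σnᵢ(x̄ᵢ−x̄)² = 1448.504; SSW = ΣΣ(x−x̄ᵢ)² = 354.933
MSB = 1448.504/2 = 724.2521; MSW = 354.933/13 = 27.3026
F = MSB/MSW = 26.5269
df = (2, 13)
p-value (upper-tail) = 0.00003
At α=0.05: p < α → reject H₀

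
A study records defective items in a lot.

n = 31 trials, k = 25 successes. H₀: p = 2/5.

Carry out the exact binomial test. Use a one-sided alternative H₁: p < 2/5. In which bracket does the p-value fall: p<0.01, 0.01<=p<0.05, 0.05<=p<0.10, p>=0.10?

Exact binomial: n=31, k=25, p₀=2/5=0.4000
P(X≤25) from Σ C(n,i)·p₀^i·(1−p₀)^(n−i)
p-value (one-sided, H₁ less) = 1.00000
→ bracket: p>=0.10

p-value bracket: p>=0.10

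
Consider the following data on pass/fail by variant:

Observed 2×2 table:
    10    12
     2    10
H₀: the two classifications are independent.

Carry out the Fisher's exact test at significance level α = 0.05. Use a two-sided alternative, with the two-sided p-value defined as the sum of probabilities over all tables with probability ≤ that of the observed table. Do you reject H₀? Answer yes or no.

reject H₀: no

Margins: r₁=22, r₂=12, c₁=12, c₂=22, n=34
p_obs = C(22,10)·C(12,2)/C(34,12); sum pmf over tables with pmf ≤ p_obs
p-value (two-sided) = 0.13973
At α=0.05: p ≥ α → fail to reject H₀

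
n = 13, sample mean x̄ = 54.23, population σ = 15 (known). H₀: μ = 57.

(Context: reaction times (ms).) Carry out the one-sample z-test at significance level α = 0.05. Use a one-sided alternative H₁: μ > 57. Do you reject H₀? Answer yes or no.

SE = σ/√n = 15/√13 = 4.1603
z = (x̄−μ₀)/SE = (54.23−57)/4.1603 = -0.6658
p-value (one-sided, H₁ greater) = 0.74724
At α=0.05: p ≥ α → fail to reject H₀

reject H₀: no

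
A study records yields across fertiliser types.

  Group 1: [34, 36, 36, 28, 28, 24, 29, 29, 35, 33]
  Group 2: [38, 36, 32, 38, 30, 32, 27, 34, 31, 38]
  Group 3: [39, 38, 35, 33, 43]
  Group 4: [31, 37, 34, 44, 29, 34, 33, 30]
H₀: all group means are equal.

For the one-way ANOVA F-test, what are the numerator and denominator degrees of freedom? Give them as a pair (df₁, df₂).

degrees of freedom = [3, 29]

k = 4 groups, N = 33 total
df = (k−1, N−k) = (4−1, 33−4) = (3, 29)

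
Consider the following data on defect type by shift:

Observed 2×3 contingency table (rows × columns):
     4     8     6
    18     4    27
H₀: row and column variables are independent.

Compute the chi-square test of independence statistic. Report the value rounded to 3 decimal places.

test statistic = 11.786

Row totals [18, 49], col totals [22, 12, 33], n=67
χ² = (4−5.91)²/5.91 + (8−3.22)²/3.22 + (6−8.87)²/8.87 + (18−16.09)²/16.09 + (4−8.78)²/8.78 + (27−24.13)²/24.13 = 11.7859
df = 2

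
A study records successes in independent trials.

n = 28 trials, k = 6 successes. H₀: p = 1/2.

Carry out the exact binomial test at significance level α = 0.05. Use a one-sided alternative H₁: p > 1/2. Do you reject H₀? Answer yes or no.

Exact binomial: n=28, k=6, p₀=1/2=0.5000
P(X≥6) from Σ C(n,i)·p₀^i·(1−p₀)^(n−i)
p-value (one-sided, H₁ greater) = 0.99954
At α=0.05: p ≥ α → fail to reject H₀

reject H₀: no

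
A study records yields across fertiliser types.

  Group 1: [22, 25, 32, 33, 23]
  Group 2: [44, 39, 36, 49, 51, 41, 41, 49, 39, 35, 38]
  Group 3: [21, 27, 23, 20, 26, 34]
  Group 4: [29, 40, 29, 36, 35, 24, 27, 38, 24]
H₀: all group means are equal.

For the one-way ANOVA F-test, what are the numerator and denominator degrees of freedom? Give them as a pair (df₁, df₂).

k = 4 groups, N = 31 total
df = (k−1, N−k) = (4−1, 31−4) = (3, 27)

degrees of freedom = [3, 27]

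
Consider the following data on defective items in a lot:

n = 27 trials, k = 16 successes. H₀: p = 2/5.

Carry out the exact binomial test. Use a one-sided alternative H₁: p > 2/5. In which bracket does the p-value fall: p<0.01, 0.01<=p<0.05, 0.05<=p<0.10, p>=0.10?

p-value bracket: 0.01<=p<0.05

Exact binomial: n=27, k=16, p₀=2/5=0.4000
P(X≥16) from Σ C(n,i)·p₀^i·(1−p₀)^(n−i)
p-value (one-sided, H₁ greater) = 0.03370
→ bracket: 0.01<=p<0.05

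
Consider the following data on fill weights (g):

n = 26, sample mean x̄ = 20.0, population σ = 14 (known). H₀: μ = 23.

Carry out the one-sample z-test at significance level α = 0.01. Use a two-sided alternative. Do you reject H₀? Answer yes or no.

reject H₀: no

SE = σ/√n = 14/√26 = 2.7456
z = (x̄−μ₀)/SE = (20.0−23)/2.7456 = -1.0926
p-value (two-sided) = 0.27455
At α=0.01: p ≥ α → fail to reject H₀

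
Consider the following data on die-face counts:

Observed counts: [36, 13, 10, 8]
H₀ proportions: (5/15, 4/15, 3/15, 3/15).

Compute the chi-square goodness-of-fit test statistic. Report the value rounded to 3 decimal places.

test statistic = 12.728

n = 67; E_i = n·p_i = [22.33, 17.87, 13.40, 13.40]
χ² = (36−22.33)²/22.33 + (13−17.87)²/17.87 + (10−13.40)²/13.40 + (8−13.40)²/13.40 = 12.7276
df = 3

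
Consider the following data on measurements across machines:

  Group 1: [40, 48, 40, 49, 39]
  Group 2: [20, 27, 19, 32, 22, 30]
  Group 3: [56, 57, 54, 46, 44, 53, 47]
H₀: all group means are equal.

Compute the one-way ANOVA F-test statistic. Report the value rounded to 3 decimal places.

test statistic = 41.440

Group means [43.20, 25.00, 51.00], grand mean 40.167
SSB = Σnᵢ(x̄ᵢ−x̄)² = 2247.700; SSW = ΣΣ(x−x̄ᵢ)² = 406.800
MSB = 2247.700/2 = 1123.8500; MSW = 406.800/15 = 27.1200
F = MSB/MSW = 41.4399
df = (2, 15)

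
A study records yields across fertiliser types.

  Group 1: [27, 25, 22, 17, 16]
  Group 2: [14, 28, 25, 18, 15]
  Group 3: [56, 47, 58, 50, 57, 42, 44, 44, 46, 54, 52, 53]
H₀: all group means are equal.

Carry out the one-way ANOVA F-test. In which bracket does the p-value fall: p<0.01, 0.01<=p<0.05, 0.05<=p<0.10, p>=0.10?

Group means [21.40, 20.00, 50.25], grand mean 36.818
SSB = Σnᵢ(x̄ᵢ−x̄)² = 4767.823; SSW = ΣΣ(x−x̄ᵢ)² = 585.450
MSB = 4767.823/2 = 2383.9114; MSW = 585.450/19 = 30.8132
F = MSB/MSW = 77.3667
df = (2, 19)
p-value (upper-tail) = 0.00000
→ bracket: p<0.01

p-value bracket: p<0.01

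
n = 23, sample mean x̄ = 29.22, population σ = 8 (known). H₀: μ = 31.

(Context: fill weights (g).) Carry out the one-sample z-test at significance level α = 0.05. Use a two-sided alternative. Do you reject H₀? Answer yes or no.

SE = σ/√n = 8/√23 = 1.6681
z = (x̄−μ₀)/SE = (29.22−31)/1.6681 = -1.0671
p-value (two-sided) = 0.28594
At α=0.05: p ≥ α → fail to reject H₀

reject H₀: no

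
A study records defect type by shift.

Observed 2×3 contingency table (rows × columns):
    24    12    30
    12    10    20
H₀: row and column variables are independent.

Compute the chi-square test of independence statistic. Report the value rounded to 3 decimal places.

Row totals [66, 42], col totals [36, 22, 50], n=108
χ² = (24−22.00)²/22.00 + (12−13.44)²/13.44 + (30−30.56)²/30.56 + (12−14.00)²/14.00 + (10−8.56)²/8.56 + (20−19.44)²/19.44 = 0.8926
df = 2

test statistic = 0.893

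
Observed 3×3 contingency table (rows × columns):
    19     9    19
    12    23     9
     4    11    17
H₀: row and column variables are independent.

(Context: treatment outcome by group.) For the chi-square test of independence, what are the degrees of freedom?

df = (r−1)(c−1) = (3−1)·(3−1) = 4

degrees of freedom = 4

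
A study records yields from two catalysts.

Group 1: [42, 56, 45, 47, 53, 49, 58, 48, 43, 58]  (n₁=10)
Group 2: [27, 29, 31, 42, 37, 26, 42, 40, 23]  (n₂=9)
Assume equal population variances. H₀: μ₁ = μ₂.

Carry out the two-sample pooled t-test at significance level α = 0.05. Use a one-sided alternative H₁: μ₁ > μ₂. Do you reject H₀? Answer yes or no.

x̄₁=49.900, s₁=6.008, n₁=10
x̄₂=33.000, s₂=7.348, n₂=9
s_p² = [9·6.008² + 8·7.348²]/17 = 44.5235
SE = √(s_p²·(1/10+1/9)) = 3.0658
t = (49.900−33.000)/3.0658 = 5.5123
df = 17
p-value (one-sided, H₁ greater) = 0.00002
At α=0.05: p < α → reject H₀

reject H₀: yes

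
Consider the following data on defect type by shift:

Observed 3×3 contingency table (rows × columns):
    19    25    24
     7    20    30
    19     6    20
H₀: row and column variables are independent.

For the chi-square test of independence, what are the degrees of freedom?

degrees of freedom = 4

df = (r−1)(c−1) = (3−1)·(3−1) = 4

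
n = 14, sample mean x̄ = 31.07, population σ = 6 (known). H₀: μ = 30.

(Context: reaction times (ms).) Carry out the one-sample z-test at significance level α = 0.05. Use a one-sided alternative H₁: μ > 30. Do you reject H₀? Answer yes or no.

SE = σ/√n = 6/√14 = 1.6036
z = (x̄−μ₀)/SE = (31.07−30)/1.6036 = 0.6673
p-value (one-sided, H₁ greater) = 0.25230
At α=0.05: p ≥ α → fail to reject H₀

reject H₀: no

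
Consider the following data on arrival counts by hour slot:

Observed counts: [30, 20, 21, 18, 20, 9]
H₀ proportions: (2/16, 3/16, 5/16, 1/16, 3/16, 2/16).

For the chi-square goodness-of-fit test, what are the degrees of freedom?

degrees of freedom = 5

df = k − 1 = 6 − 1 = 5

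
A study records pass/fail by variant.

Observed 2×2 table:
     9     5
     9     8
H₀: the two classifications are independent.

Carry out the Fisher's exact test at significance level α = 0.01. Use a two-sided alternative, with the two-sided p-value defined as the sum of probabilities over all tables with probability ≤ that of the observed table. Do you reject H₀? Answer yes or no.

reject H₀: no

Margins: r₁=14, r₂=17, c₁=18, c₂=13, n=31
p_obs = C(14,9)·C(17,9)/C(31,18); sum pmf over tables with pmf ≤ p_obs
p-value (two-sided) = 0.71684
At α=0.01: p ≥ α → fail to reject H₀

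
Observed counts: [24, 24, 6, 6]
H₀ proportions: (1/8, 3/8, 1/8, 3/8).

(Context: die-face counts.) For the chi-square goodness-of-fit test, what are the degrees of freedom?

df = k − 1 = 4 − 1 = 3

degrees of freedom = 3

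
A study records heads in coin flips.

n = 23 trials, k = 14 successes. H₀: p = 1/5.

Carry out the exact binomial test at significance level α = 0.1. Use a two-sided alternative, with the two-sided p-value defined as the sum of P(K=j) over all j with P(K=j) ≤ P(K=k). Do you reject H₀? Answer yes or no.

reject H₀: yes

Exact binomial: n=23, k=14, p₀=1/5=0.2000
P(X=j) = C(n,j)·p₀^j·(1−p₀)^(n−j); p = Σ P(X=j) over j with P(X=j) ≤ P(X=14)
p-value (two-sided) = 0.00002
At α=0.1: p < α → reject H₀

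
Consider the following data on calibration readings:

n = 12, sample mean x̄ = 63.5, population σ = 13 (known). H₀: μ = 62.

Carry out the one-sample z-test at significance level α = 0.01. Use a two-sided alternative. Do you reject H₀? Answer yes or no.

reject H₀: no

SE = σ/√n = 13/√12 = 3.7528
z = (x̄−μ₀)/SE = (63.5−62)/3.7528 = 0.3997
p-value (two-sided) = 0.68937
At α=0.01: p ≥ α → fail to reject H₀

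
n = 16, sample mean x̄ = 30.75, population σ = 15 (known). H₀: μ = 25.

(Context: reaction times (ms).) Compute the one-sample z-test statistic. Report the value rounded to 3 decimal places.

test statistic = 1.533

SE = σ/√n = 15/√16 = 3.7500
z = (x̄−μ₀)/SE = (30.75−25)/3.7500 = 1.5333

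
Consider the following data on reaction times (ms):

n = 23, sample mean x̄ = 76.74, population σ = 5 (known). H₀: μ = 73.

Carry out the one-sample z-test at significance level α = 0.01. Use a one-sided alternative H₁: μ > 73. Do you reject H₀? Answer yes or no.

reject H₀: yes

SE = σ/√n = 5/√23 = 1.0426
z = (x̄−μ₀)/SE = (76.74−73)/1.0426 = 3.5873
p-value (one-sided, H₁ greater) = 0.00017
At α=0.01: p < α → reject H₀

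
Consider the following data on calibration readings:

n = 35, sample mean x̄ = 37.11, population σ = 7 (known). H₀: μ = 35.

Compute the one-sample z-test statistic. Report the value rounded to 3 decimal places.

SE = σ/√n = 7/√35 = 1.1832
z = (x̄−μ₀)/SE = (37.11−35)/1.1832 = 1.7833

test statistic = 1.783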